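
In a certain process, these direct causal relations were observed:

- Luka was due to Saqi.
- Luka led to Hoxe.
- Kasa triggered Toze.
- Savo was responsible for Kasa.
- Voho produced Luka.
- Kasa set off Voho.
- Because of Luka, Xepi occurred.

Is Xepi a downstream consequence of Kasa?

There is a causal chain: Kasa → Voho → Luka → Xepi.

Yes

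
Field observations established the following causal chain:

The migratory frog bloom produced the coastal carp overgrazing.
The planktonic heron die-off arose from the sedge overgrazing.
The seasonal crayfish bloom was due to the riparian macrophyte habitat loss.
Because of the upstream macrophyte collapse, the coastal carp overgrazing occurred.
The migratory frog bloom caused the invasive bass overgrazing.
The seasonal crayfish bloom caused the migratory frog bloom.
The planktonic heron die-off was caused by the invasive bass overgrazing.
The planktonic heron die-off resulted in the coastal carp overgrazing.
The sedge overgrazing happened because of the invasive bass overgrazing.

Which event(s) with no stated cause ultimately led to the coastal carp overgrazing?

the riparian macrophyte habitat loss, the upstream macrophyte collapse

Tracing upstream from the coastal carp overgrazing: the coastal carp overgrazing ← the upstream macrophyte collapse.
A separate upstream branch: the coastal carp overgrazing ← the migratory frog bloom ← the seasonal crayfish bloom ← the riparian macrophyte habitat loss.
Each of those chain origins has no stated cause.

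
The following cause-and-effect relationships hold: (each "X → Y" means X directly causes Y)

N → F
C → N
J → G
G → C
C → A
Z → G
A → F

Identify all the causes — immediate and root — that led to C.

Immediate cause of C: G.
Further upstream: J, Z.

G, J, Z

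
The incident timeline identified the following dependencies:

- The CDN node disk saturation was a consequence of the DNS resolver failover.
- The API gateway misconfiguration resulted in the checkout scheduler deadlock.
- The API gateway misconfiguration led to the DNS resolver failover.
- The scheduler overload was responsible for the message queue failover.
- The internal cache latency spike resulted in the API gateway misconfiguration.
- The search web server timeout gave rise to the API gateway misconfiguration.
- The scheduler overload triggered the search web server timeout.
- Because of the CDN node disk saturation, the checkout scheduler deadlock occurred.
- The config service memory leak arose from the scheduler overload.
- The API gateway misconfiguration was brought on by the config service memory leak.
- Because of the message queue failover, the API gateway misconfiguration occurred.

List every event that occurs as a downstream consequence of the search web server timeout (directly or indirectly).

the API gateway misconfiguration, the CDN node disk saturation, the DNS resolver failover, the checkout scheduler deadlock

Direct effects: the API gateway misconfiguration.
2 steps out: the DNS resolver failover, the checkout scheduler deadlock.
3 steps out: the CDN node disk saturation.
Not reachable from it: the scheduler overload, the message queue failover, the config service memory leak, the internal cache latency spike.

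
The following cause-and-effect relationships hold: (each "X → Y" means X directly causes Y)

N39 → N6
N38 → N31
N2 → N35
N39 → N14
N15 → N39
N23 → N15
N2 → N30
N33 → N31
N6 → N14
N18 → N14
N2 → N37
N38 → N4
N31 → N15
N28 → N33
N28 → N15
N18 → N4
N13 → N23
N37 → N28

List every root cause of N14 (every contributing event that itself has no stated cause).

Tracing upstream from N14: N14 ← N39 ← N15 ← N28 ← N37 ← N2.
A separate upstream branch: N14 ← N39 ← N15 ← N23 ← N13.
A separate upstream branch: N14 ← N39 ← N15 ← N31 ← N38.
A separate upstream branch: N14 ← N18.
Each of those chain origins has no stated cause.

N13, N18, N2, N38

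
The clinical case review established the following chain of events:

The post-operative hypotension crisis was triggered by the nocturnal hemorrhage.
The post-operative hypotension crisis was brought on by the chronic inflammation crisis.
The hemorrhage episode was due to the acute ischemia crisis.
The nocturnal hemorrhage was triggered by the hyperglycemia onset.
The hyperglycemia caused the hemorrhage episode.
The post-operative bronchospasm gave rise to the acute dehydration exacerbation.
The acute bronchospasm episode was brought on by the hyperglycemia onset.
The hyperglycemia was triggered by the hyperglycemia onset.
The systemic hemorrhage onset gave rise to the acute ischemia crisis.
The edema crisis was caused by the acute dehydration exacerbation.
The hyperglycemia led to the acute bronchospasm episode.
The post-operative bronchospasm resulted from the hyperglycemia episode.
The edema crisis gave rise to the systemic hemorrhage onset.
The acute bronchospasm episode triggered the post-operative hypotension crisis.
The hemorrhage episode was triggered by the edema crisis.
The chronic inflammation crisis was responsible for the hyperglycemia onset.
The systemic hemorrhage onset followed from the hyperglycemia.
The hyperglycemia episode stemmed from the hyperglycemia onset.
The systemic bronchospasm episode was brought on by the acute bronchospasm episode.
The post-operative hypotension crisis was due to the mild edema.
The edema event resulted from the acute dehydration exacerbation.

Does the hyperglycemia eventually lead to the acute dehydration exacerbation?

The hyperglycemia leads to the acute bronchospasm episode, the systemic bronchospasm episode, the systemic hemorrhage onset, the acute ischemia crisis, the hemorrhage episode, the post-operative hypotension crisis; the acute dehydration exacerbation is not among them.

No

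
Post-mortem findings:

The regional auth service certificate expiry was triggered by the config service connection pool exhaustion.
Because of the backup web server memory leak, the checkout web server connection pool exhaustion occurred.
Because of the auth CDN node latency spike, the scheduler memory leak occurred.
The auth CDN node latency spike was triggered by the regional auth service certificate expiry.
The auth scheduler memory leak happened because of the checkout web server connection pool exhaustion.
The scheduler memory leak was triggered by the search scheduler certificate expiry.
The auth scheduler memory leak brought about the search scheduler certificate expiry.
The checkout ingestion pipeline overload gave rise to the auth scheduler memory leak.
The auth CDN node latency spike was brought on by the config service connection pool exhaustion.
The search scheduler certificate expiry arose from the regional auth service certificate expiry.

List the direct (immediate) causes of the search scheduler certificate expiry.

Upstream contributors include the backup web server memory leak, the checkout ingestion pipeline overload, the config service connection pool exhaustion, the checkout web server connection pool exhaustion, but only the auth scheduler memory leak, the regional auth service certificate expiry feed directly into the search scheduler certificate expiry.

the auth scheduler memory leak, the regional auth service certificate expiry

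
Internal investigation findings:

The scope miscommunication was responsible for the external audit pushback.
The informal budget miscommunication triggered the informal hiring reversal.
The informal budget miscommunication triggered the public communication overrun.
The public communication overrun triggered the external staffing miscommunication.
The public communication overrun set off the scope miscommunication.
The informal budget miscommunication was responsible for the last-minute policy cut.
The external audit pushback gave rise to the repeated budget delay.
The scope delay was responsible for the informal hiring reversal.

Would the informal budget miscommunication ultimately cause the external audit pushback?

Yes

There is a causal chain: the informal budget miscommunication → the public communication overrun → the scope miscommunication → the external audit pushback.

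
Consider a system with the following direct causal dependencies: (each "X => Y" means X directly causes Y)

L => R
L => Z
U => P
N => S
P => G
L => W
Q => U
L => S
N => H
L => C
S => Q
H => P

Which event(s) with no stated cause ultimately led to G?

Tracing upstream from G: G ← P ← U ← Q ← S ← L.
A separate upstream branch: G ← P ← H ← N.
Each of those chain origins has no stated cause.

L, N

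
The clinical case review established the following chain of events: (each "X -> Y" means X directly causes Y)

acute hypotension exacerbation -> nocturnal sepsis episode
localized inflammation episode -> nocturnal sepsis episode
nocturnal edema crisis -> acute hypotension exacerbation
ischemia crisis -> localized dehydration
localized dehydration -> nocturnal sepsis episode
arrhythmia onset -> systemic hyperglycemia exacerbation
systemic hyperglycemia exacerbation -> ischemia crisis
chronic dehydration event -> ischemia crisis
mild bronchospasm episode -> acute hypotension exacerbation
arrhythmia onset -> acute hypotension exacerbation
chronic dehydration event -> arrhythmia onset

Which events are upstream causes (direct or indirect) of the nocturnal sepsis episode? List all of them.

Immediate causes of the nocturnal sepsis episode: the localized dehydration, the localized inflammation episode, the acute hypotension exacerbation.
Further upstream: the nocturnal edema crisis, the chronic dehydration event, the arrhythmia onset, the systemic hyperglycemia exacerbation, the ischemia crisis, the mild bronchospasm episode.

the acute hypotension exacerbation, the arrhythmia onset, the chronic dehydration event, the ischemia crisis, the localized dehydration, the localized inflammation episode, the mild bronchospasm episode, the nocturnal edema crisis, the systemic hyperglycemia exacerbation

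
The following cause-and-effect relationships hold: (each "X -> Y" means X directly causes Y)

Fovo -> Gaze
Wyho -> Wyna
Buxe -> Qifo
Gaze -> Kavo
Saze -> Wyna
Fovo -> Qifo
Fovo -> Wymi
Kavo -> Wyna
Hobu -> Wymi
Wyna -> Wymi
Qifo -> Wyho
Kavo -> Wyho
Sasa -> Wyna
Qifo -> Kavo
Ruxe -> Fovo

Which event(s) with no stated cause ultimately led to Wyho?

Tracing upstream from Wyho: Wyho ← Qifo ← Fovo ← Ruxe.
A separate upstream branch: Wyho ← Qifo ← Buxe.
Each of those chain origins has no stated cause.

Buxe, Ruxe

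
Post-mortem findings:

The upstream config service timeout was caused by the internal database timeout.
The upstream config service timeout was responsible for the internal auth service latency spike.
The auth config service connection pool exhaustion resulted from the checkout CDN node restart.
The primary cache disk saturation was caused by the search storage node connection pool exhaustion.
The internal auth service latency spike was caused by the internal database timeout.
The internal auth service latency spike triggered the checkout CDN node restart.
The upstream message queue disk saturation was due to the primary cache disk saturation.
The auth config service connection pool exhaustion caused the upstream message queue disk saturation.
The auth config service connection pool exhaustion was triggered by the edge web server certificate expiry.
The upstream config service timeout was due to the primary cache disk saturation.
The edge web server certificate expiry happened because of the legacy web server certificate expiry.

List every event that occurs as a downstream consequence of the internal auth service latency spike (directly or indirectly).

the auth config service connection pool exhaustion, the checkout CDN node restart, the upstream message queue disk saturation

Direct effects: the checkout CDN node restart.
2 steps out: the auth config service connection pool exhaustion.
3 steps out: the upstream message queue disk saturation.
Not reachable from it: the search storage node connection pool exhaustion, the legacy web server certificate expiry, the primary cache disk saturation, the internal database timeout, the edge web server certificate expiry, the upstream config service timeout.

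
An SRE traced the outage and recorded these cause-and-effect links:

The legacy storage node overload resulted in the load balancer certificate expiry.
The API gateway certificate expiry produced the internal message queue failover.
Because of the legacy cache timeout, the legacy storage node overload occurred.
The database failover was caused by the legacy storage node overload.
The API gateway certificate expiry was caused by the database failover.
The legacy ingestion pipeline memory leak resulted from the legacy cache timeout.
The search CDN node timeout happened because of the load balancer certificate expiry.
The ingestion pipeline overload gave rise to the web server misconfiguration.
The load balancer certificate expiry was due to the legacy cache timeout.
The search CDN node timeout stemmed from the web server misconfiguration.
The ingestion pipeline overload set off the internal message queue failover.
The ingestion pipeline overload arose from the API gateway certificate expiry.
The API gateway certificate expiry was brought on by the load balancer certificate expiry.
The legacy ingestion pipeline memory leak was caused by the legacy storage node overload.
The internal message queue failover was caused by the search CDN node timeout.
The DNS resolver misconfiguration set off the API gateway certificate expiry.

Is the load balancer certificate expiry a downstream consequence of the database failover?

The database failover leads to the API gateway certificate expiry, the ingestion pipeline overload, the web server misconfiguration, the search CDN node timeout, the internal message queue failover; the load balancer certificate expiry is not among them.

No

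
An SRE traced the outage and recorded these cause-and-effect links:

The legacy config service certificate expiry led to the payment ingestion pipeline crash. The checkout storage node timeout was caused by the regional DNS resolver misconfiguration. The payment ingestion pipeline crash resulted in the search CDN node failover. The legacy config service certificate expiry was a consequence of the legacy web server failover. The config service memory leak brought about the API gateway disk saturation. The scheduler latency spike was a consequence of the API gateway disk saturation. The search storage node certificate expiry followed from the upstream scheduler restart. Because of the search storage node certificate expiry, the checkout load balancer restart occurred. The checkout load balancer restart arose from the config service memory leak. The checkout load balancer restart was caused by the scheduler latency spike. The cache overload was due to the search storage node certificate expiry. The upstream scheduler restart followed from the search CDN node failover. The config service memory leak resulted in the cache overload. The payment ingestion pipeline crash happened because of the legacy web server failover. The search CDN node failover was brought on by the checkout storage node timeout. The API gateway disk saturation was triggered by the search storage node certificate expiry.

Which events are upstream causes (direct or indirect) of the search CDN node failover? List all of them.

the checkout storage node timeout, the legacy config service certificate expiry, the legacy web server failover, the payment ingestion pipeline crash, the regional DNS resolver misconfiguration

Immediate causes of the search CDN node failover: the checkout storage node timeout, the payment ingestion pipeline crash.
Further upstream: the regional DNS resolver misconfiguration, the legacy web server failover, the legacy config service certificate expiry.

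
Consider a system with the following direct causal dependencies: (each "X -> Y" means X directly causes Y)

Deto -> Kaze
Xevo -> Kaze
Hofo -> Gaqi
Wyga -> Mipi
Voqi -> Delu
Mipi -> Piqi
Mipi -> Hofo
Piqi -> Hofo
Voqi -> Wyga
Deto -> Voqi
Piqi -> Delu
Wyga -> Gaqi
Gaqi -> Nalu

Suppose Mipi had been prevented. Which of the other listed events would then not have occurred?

Hofo, Piqi

Downstream of Mipi: Piqi, Delu, Hofo, Gaqi, Nalu.
Of those, still caused via another path: Delu, Gaqi, Nalu.
The remainder have no surviving cause.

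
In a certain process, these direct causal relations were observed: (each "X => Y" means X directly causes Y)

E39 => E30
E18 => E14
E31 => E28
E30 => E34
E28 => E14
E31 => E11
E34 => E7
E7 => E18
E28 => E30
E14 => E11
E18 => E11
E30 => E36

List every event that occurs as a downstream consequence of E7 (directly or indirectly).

E11, E14, E18

Direct effects: E18.
2 steps out: E14, E11.
Not reachable from it: E31, E39, E28, E30, E36, E34.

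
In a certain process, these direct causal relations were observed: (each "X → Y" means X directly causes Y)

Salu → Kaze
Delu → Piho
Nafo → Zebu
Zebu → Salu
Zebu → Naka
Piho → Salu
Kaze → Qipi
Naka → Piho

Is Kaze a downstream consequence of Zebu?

There is a causal chain: Zebu → Salu → Kaze.

Yes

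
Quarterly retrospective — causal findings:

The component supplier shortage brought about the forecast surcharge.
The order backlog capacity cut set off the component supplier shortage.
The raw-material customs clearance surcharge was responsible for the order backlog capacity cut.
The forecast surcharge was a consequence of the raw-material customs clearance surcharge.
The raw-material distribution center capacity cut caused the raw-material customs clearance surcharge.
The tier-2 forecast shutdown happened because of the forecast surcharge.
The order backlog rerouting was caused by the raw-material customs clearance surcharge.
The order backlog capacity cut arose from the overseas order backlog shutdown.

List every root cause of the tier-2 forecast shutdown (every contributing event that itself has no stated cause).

the overseas order backlog shutdown, the raw-material distribution center capacity cut

Tracing upstream from the tier-2 forecast shutdown: the tier-2 forecast shutdown ← the forecast surcharge ← the raw-material customs clearance surcharge ← the raw-material distribution center capacity cut.
A separate upstream branch: the tier-2 forecast shutdown ← the forecast surcharge ← the component supplier shortage ← the order backlog capacity cut ← the overseas order backlog shutdown.
Each of those chain origins has no stated cause.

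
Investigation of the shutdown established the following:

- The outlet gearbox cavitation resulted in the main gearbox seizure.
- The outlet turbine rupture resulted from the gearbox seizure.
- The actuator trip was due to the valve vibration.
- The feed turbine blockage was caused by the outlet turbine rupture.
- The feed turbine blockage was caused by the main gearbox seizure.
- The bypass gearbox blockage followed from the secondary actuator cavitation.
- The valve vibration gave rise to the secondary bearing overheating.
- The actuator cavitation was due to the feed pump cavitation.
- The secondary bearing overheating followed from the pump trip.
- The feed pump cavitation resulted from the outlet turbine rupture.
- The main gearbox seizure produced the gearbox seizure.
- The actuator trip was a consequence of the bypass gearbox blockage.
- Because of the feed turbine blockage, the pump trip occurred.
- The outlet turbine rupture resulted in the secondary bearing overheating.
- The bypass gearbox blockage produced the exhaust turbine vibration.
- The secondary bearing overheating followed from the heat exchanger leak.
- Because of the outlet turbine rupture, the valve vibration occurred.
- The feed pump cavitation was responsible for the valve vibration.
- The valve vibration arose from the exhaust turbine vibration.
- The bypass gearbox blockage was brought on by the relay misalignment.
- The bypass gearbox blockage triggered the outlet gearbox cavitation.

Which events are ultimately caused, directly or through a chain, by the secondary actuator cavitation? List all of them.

Direct effects: the bypass gearbox blockage.
2 steps out: the outlet gearbox cavitation, the exhaust turbine vibration, the actuator trip.
3 steps out: the main gearbox seizure, the valve vibration.
4 steps out: the gearbox seizure, the feed turbine blockage, the secondary bearing overheating.
5 steps out: the outlet turbine rupture, the pump trip.
6 steps out: the feed pump cavitation.
7 steps out: the actuator cavitation.
Not reachable from it: the relay misalignment, the heat exchanger leak.

the actuator cavitation, the actuator trip, the bypass gearbox blockage, the exhaust turbine vibration, the feed pump cavitation, the feed turbine blockage, the gearbox seizure, the main gearbox seizure, the outlet gearbox cavitation, the outlet turbine rupture, the pump trip, the secondary bearing overheating, the valve vibration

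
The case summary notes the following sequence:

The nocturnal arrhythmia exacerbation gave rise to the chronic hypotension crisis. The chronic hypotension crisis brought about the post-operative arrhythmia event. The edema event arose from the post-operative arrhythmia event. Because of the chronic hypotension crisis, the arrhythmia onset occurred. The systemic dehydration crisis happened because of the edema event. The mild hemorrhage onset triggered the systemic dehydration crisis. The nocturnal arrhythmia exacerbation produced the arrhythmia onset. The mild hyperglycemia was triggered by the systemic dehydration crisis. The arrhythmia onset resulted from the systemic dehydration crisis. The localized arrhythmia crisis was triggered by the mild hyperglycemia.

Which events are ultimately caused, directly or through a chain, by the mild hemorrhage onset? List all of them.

the arrhythmia onset, the localized arrhythmia crisis, the mild hyperglycemia, the systemic dehydration crisis

Direct effects: the systemic dehydration crisis.
2 steps out: the arrhythmia onset, the mild hyperglycemia.
3 steps out: the localized arrhythmia crisis.
Not reachable from it: the nocturnal arrhythmia exacerbation, the chronic hypotension crisis, the post-operative arrhythmia event, the edema event.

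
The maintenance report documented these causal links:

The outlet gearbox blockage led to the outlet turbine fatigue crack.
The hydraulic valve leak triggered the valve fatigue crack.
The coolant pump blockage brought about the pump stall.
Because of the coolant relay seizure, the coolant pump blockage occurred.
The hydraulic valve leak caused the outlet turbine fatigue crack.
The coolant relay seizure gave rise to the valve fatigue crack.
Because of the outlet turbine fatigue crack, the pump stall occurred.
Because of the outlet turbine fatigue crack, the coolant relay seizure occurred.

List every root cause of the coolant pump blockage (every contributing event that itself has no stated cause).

Tracing upstream from the coolant pump blockage: the coolant pump blockage ← the coolant relay seizure ← the outlet turbine fatigue crack ← the hydraulic valve leak.
A separate upstream branch: the coolant pump blockage ← the coolant relay seizure ← the outlet turbine fatigue crack ← the outlet gearbox blockage.
Each of those chain origins has no stated cause.

the hydraulic valve leak, the outlet gearbox blockage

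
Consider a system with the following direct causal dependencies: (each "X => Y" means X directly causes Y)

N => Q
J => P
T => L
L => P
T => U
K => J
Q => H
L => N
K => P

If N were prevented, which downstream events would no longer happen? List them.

H, Q

Downstream of N: Q, H.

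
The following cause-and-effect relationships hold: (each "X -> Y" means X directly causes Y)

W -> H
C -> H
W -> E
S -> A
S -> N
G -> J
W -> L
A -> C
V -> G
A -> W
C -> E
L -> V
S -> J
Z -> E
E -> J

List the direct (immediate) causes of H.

C, W

Upstream contributors include S, A, but only C, W feed directly into H.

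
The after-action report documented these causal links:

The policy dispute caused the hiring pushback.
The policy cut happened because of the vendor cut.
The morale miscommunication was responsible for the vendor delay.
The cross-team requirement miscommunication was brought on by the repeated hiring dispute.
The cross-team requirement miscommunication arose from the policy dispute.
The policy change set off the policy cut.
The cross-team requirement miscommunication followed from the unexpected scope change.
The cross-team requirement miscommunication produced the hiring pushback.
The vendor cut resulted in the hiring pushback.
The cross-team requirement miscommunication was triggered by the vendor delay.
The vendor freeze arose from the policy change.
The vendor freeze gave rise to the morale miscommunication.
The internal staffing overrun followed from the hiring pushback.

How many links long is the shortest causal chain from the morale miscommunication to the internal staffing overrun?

Shortest chain: the morale miscommunication → the vendor delay → the cross-team requirement miscommunication → the hiring pushback → the internal staffing overrun.

4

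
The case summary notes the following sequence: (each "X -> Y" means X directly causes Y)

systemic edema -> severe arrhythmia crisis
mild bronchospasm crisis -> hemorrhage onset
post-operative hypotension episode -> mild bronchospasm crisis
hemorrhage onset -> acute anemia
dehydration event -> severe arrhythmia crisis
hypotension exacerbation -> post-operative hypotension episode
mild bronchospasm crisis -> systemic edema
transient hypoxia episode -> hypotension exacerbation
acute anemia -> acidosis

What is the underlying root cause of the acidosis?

Tracing upstream from the acidosis: the acidosis ← the acute anemia ← the hemorrhage onset ← the mild bronchospasm crisis ← the post-operative hypotension episode ← the hypotension exacerbation ← the transient hypoxia episode.
The transient hypoxia episode has no stated cause, so it is the root.

the transient hypoxia episode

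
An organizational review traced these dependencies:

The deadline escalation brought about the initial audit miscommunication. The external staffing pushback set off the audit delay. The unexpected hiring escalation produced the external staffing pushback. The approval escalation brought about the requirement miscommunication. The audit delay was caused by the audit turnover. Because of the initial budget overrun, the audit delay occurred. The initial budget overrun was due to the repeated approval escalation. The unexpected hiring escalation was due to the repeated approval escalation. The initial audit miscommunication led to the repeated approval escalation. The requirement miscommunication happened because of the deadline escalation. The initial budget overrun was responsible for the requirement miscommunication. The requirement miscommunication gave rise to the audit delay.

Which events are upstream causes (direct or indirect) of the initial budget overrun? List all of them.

the deadline escalation, the initial audit miscommunication, the repeated approval escalation

Immediate cause of the initial budget overrun: the repeated approval escalation.
Further upstream: the deadline escalation, the initial audit miscommunication.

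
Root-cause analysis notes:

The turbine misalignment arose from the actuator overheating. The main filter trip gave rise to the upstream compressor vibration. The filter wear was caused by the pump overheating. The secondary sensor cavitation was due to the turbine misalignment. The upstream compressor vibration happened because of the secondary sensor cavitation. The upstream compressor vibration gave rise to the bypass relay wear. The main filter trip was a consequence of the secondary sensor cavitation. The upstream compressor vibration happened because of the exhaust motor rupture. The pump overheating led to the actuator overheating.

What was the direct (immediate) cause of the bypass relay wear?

Upstream contributors include the exhaust motor rupture, the pump overheating, the actuator overheating, the turbine misalignment, the secondary sensor cavitation, the main filter trip, but only the upstream compressor vibration feeds directly into the bypass relay wear.

the upstream compressor vibration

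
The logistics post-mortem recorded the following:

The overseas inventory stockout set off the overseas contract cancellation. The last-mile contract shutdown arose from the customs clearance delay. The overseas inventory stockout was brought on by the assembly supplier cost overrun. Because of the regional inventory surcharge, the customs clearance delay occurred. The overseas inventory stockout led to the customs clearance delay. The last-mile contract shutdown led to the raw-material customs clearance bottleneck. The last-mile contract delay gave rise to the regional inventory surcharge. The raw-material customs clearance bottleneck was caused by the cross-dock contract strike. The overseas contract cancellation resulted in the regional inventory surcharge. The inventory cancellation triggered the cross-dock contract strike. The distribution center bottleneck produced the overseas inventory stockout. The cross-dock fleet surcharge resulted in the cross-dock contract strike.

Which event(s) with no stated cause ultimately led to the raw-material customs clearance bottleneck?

Tracing upstream from the raw-material customs clearance bottleneck: the raw-material customs clearance bottleneck ← the last-mile contract shutdown ← the customs clearance delay ← the overseas inventory stockout ← the distribution center bottleneck.
A separate upstream branch: the raw-material customs clearance bottleneck ← the last-mile contract shutdown ← the customs clearance delay ← the overseas inventory stockout ← the assembly supplier cost overrun.
A separate upstream branch: the raw-material customs clearance bottleneck ← the cross-dock contract strike ← the inventory cancellation.
A separate upstream branch: the raw-material customs clearance bottleneck ← the last-mile contract shutdown ← the customs clearance delay ← the regional inventory surcharge ← the last-mile contract delay.
A separate upstream branch: the raw-material customs clearance bottleneck ← the cross-dock contract strike ← the cross-dock fleet surcharge.
Each of those chain origins has no stated cause.

the assembly supplier cost overrun, the cross-dock fleet surcharge, the distribution center bottleneck, the inventory cancellation, the last-mile contract delay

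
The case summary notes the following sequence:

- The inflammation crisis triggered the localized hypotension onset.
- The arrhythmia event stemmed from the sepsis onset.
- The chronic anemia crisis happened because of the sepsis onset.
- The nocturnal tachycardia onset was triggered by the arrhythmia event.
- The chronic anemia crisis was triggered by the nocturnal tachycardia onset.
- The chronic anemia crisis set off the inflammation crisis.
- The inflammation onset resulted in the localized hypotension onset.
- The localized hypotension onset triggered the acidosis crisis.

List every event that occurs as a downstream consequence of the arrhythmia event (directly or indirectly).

the acidosis crisis, the chronic anemia crisis, the inflammation crisis, the localized hypotension onset, the nocturnal tachycardia onset

Direct effects: the nocturnal tachycardia onset.
2 steps out: the chronic anemia crisis.
3 steps out: the inflammation crisis.
4 steps out: the localized hypotension onset.
5 steps out: the acidosis crisis.
Not reachable from it: the sepsis onset, the inflammation onset.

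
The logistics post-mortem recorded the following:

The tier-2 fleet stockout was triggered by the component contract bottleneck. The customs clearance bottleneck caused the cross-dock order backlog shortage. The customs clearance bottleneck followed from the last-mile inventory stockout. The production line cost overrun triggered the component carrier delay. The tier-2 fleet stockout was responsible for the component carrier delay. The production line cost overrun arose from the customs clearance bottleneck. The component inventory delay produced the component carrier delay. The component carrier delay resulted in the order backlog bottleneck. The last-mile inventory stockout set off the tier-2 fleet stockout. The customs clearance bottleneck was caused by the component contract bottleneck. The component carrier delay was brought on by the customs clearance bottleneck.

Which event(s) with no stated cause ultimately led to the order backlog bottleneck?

the component contract bottleneck, the component inventory delay, the last-mile inventory stockout

Tracing upstream from the order backlog bottleneck: the order backlog bottleneck ← the component carrier delay ← the customs clearance bottleneck ← the component contract bottleneck.
A separate upstream branch: the order backlog bottleneck ← the component carrier delay ← the customs clearance bottleneck ← the last-mile inventory stockout.
A separate upstream branch: the order backlog bottleneck ← the component carrier delay ← the component inventory delay.
Each of those chain origins has no stated cause.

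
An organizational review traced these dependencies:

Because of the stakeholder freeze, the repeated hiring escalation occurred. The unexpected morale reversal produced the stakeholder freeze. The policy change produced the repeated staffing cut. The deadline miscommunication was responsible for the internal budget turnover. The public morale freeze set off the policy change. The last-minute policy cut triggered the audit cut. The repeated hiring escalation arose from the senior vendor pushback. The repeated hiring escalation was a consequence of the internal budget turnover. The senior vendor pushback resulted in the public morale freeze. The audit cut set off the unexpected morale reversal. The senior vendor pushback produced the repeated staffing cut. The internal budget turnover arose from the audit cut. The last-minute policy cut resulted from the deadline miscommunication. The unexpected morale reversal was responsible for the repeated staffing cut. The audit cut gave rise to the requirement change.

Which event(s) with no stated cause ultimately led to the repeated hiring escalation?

the deadline miscommunication, the senior vendor pushback

Tracing upstream from the repeated hiring escalation: the repeated hiring escalation ← the internal budget turnover ← the deadline miscommunication.
A separate upstream branch: the repeated hiring escalation ← the senior vendor pushback.
Each of those chain origins has no stated cause.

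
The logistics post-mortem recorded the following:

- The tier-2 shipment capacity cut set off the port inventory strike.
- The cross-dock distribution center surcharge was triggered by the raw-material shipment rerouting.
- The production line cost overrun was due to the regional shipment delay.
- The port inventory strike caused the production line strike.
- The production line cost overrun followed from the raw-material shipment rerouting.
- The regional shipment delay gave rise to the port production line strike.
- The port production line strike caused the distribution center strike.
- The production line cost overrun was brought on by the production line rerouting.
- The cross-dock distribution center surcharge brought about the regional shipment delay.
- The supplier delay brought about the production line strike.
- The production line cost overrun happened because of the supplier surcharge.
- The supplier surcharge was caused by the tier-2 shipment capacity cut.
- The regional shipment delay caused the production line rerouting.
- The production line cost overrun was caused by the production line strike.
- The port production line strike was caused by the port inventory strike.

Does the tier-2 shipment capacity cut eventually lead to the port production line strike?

Yes

There is a causal chain: the tier-2 shipment capacity cut → the port inventory strike → the port production line strike.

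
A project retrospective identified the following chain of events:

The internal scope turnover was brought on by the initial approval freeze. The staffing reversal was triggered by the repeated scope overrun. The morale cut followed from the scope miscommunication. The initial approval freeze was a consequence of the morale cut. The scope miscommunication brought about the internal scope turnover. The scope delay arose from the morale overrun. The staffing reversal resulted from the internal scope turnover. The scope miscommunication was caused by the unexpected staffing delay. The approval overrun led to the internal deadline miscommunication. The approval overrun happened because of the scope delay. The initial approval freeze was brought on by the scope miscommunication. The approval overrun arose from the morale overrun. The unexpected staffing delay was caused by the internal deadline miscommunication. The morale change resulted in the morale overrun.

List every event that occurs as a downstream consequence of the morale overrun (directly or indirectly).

Direct effects: the scope delay, the approval overrun.
2 steps out: the internal deadline miscommunication.
3 steps out: the unexpected staffing delay.
4 steps out: the scope miscommunication.
5 steps out: the morale cut, the initial approval freeze, the internal scope turnover.
6 steps out: the staffing reversal.
Not reachable from it: the morale change, the repeated scope overrun.

the approval overrun, the initial approval freeze, the internal deadline miscommunication, the internal scope turnover, the morale cut, the scope delay, the scope miscommunication, the staffing reversal, the unexpected staffing delay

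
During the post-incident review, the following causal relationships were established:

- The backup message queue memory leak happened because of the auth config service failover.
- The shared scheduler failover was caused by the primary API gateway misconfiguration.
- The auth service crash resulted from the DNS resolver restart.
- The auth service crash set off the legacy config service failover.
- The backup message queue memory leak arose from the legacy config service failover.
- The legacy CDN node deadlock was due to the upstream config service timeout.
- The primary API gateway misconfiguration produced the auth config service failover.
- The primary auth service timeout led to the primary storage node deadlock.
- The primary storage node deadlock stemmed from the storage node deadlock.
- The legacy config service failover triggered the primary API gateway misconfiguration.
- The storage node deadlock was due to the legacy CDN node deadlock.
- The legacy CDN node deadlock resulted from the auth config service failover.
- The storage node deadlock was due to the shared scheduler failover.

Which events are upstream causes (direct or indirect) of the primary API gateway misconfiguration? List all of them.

the DNS resolver restart, the auth service crash, the legacy config service failover

Immediate cause of the primary API gateway misconfiguration: the legacy config service failover.
Further upstream: the DNS resolver restart, the auth service crash.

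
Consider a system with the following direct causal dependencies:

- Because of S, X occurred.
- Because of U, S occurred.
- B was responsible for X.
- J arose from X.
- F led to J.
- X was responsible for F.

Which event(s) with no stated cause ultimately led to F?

Tracing upstream from F: F ← X ← S ← U.
A separate upstream branch: F ← X ← B.
Each of those chain origins has no stated cause.

B, U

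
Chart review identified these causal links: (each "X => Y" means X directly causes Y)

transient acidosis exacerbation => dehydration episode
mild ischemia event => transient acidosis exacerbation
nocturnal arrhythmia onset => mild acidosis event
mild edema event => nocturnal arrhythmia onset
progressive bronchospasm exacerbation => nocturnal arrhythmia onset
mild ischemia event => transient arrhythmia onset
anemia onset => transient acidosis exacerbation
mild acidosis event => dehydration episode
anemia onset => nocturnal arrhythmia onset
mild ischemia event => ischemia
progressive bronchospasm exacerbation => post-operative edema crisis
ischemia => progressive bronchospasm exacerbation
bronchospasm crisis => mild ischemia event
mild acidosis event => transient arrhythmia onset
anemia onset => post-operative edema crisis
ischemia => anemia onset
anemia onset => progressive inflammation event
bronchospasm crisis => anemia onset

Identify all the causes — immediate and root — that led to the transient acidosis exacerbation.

Immediate causes of the transient acidosis exacerbation: the mild ischemia event, the anemia onset.
Further upstream: the bronchospasm crisis, the ischemia.

the anemia onset, the bronchospasm crisis, the ischemia, the mild ischemia event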